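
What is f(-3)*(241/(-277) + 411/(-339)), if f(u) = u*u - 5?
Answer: -260728/31301 ≈ -8.3297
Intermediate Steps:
f(u) = -5 + u² (f(u) = u² - 5 = -5 + u²)
f(-3)*(241/(-277) + 411/(-339)) = (-5 + (-3)²)*(241/(-277) + 411/(-339)) = (-5 + 9)*(241*(-1/277) + 411*(-1/339)) = 4*(-241/277 - 137/113) = 4*(-65182/31301) = -260728/31301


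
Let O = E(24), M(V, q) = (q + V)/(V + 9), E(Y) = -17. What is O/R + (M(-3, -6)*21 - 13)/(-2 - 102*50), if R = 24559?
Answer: 2012283/250600036 ≈ 0.0080299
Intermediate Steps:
M(V, q) = (V + q)/(9 + V)
O = -17
O/R + (M(-3, -6)*21 - 13)/(-2 - 102*50) = -17/24559 + (((-3 - 6)/(9 - 3))*21 - 13)/(-2 - 102*50) = -17*1/24559 + ((-9/6)*21 - 13)/(-2 - 5100) = -17/24559 + (((1/6)*(-9))*21 - 13)/(-5102) = -17/24559 + (-3/2*21 - 13)*(-1/5102) = -17/24559 + (-63/2 - 13)*(-1/5102) = -17/24559 - 89/2*(-1/5102) = -17/24559 + 89/10204 = 2012283/250600036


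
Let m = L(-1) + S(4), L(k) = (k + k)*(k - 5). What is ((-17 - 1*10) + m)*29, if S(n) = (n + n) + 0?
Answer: -203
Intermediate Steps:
L(k) = 2*k*(-5 + k) (L(k) = (2*k)*(-5 + k) = 2*k*(-5 + k))
S(n) = 2*n (S(n) = 2*n + 0 = 2*n)
m = 20 (m = 2*(-1)*(-5 - 1) + 2*4 = 2*(-1)*(-6) + 8 = 12 + 8 = 20)
((-17 - 1*10) + m)*29 = ((-17 - 1*10) + 20)*29 = ((-17 - 10) + 20)*29 = (-27 + 20)*29 = -7*29 = -203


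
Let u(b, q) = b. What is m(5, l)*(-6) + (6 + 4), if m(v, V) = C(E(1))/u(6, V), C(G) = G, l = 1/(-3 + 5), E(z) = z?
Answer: 9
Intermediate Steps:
l = ½ (l = 1/2 = ½ ≈ 0.50000)
m(v, V) = ⅙ (m(v, V) = 1/6 = 1*(⅙) = ⅙)
m(5, l)*(-6) + (6 + 4) = (⅙)*(-6) + (6 + 4) = -1 + 10 = 9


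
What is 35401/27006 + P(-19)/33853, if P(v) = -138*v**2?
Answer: -146954855/914234118 ≈ -0.16074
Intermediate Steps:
35401/27006 + P(-19)/33853 = 35401/27006 - 138*(-19)**2/33853 = 35401*(1/27006) - 138*361*(1/33853) = 35401/27006 - 49818*1/33853 = 35401/27006 - 49818/33853 = -146954855/914234118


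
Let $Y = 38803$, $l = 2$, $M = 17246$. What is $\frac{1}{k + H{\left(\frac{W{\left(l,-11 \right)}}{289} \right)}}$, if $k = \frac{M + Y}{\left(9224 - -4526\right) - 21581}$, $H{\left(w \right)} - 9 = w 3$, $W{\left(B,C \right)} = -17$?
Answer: $\frac{133127}{221817} \approx 0.60017$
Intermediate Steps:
$H{\left(w \right)} = 9 + 3 w$ ($H{\left(w \right)} = 9 + w 3 = 9 + 3 w$)
$k = - \frac{56049}{7831}$ ($k = \frac{17246 + 38803}{\left(9224 - -4526\right) - 21581} = \frac{56049}{\left(9224 + 4526\right) - 21581} = \frac{56049}{13750 - 21581} = \frac{56049}{-7831} = 56049 \left(- \frac{1}{7831}\right) = - \frac{56049}{7831} \approx -7.1573$)
$\frac{1}{k + H{\left(\frac{W{\left(l,-11 \right)}}{289} \right)}} = \frac{1}{- \frac{56049}{7831} + \left(9 + 3 \left(- \frac{17}{289}\right)\right)} = \frac{1}{- \frac{56049}{7831} + \left(9 + 3 \left(\left(-17\right) \frac{1}{289}\right)\right)} = \frac{1}{- \frac{56049}{7831} + \left(9 + 3 \left(- \frac{1}{17}\right)\right)} = \frac{1}{- \frac{56049}{7831} + \left(9 - \frac{3}{17}\right)} = \frac{1}{- \frac{56049}{7831} + \frac{150}{17}} = \frac{1}{\frac{221817}{133127}} = \frac{133127}{221817}$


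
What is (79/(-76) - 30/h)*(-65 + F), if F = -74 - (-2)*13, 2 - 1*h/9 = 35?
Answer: 797893/7524 ≈ 106.05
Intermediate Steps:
h = -297 (h = 18 - 9*35 = 18 - 315 = -297)
F = -48 (F = -74 - 1*(-26) = -74 + 26 = -48)
(79/(-76) - 30/h)*(-65 + F) = (79/(-76) - 30/(-297))*(-65 - 48) = (79*(-1/76) - 30*(-1/297))*(-113) = (-79/76 + 10/99)*(-113) = -7061/7524*(-113) = 797893/7524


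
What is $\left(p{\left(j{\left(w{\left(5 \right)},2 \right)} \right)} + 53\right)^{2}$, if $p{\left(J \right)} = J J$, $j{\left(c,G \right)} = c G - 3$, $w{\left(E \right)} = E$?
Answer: $10404$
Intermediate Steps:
$j{\left(c,G \right)} = -3 + G c$ ($j{\left(c,G \right)} = G c - 3 = -3 + G c$)
$p{\left(J \right)} = J^{2}$
$\left(p{\left(j{\left(w{\left(5 \right)},2 \right)} \right)} + 53\right)^{2} = \left(\left(-3 + 2 \cdot 5\right)^{2} + 53\right)^{2} = \left(\left(-3 + 10\right)^{2} + 53\right)^{2} = \left(7^{2} + 53\right)^{2} = \left(49 + 53\right)^{2} = 102^{2} = 10404$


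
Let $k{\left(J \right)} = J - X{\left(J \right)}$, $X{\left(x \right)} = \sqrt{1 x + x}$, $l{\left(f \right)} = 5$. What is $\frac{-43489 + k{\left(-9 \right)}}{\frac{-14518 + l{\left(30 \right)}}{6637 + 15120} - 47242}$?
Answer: $\frac{946385986}{1027858707} + \frac{21757 i \sqrt{2}}{342619569} \approx 0.92074 + 8.9805 \cdot 10^{-5} i$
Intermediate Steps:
$X{\left(x \right)} = \sqrt{2} \sqrt{x}$ ($X{\left(x \right)} = \sqrt{x + x} = \sqrt{2 x} = \sqrt{2} \sqrt{x}$)
$k{\left(J \right)} = J - \sqrt{2} \sqrt{J}$
$\frac{-43489 + k{\left(-9 \right)}}{\frac{-14518 + l{\left(30 \right)}}{6637 + 15120} - 47242} = \frac{-43489 - \left(9 + \sqrt{2} \sqrt{-9}\right)}{\frac{-14518 + 5}{6637 + 15120} - 47242} = \frac{-43489 - \left(9 + \sqrt{2} \cdot 3 i\right)}{- \frac{14513}{21757} - 47242} = \frac{-43489 - \left(9 + 3 i \sqrt{2}\right)}{\left(-14513\right) \frac{1}{21757} - 47242} = \frac{-43498 - 3 i \sqrt{2}}{- \frac{14513}{21757} - 47242} = \frac{-43498 - 3 i \sqrt{2}}{- \frac{1027858707}{21757}} = \left(-43498 - 3 i \sqrt{2}\right) \left(- \frac{21757}{1027858707}\right) = \frac{946385986}{1027858707} + \frac{21757 i \sqrt{2}}{342619569}$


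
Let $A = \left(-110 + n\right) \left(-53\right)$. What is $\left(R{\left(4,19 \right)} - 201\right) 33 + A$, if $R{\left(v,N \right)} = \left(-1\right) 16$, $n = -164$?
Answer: $7361$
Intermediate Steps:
$R{\left(v,N \right)} = -16$
$A = 14522$ ($A = \left(-110 - 164\right) \left(-53\right) = \left(-274\right) \left(-53\right) = 14522$)
$\left(R{\left(4,19 \right)} - 201\right) 33 + A = \left(-16 - 201\right) 33 + 14522 = \left(-217\right) 33 + 14522 = -7161 + 14522 = 7361$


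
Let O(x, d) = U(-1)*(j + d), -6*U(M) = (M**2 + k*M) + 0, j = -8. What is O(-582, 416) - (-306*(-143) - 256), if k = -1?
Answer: -43638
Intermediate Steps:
U(M) = -M**2/6 + M/6 (U(M) = -((M**2 - M) + 0)/6 = -(M**2 - M)/6 = -M**2/6 + M/6)
O(x, d) = 8/3 - d/3 (O(x, d) = ((1/6)*(-1)*(1 - 1*(-1)))*(-8 + d) = ((1/6)*(-1)*(1 + 1))*(-8 + d) = ((1/6)*(-1)*2)*(-8 + d) = -(-8 + d)/3 = 8/3 - d/3)
O(-582, 416) - (-306*(-143) - 256) = (8/3 - 1/3*416) - (-306*(-143) - 256) = (8/3 - 416/3) - (43758 - 256) = -136 - 1*43502 = -136 - 43502 = -43638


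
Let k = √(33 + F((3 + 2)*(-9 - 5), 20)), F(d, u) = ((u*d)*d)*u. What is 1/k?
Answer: √1960033/1960033 ≈ 0.00071428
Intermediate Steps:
F(d, u) = d²*u² (F(d, u) = ((d*u)*d)*u = (u*d²)*u = d²*u²)
k = √1960033 (k = √(33 + ((3 + 2)*(-9 - 5))²*20²) = √(33 + (5*(-14))²*400) = √(33 + (-70)²*400) = √(33 + 4900*400) = √(33 + 1960000) = √1960033 ≈ 1400.0)
1/k = 1/(√1960033) = √1960033/1960033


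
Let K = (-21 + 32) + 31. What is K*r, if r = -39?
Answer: -1638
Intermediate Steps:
K = 42 (K = 11 + 31 = 42)
K*r = 42*(-39) = -1638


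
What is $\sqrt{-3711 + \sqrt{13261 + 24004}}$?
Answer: $\sqrt{-3711 + \sqrt{37265}} \approx 59.312 i$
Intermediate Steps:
$\sqrt{-3711 + \sqrt{13261 + 24004}} = \sqrt{-3711 + \sqrt{37265}}$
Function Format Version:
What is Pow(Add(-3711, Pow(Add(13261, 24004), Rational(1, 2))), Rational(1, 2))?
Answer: Pow(Add(-3711, Pow(37265, Rational(1, 2))), Rational(1, 2)) ≈ Mul(59.312, I)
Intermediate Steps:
Pow(Add(-3711, Pow(Add(13261, 24004), Rational(1, 2))), Rational(1, 2)) = Pow(Add(-3711, Pow(37265, Rational(1, 2))), Rational(1, 2))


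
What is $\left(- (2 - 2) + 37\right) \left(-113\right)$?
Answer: $-4181$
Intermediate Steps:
$\left(- (2 - 2) + 37\right) \left(-113\right) = \left(\left(-1\right) 0 + 37\right) \left(-113\right) = \left(0 + 37\right) \left(-113\right) = 37 \left(-113\right) = -4181$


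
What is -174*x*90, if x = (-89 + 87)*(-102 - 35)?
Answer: -4290840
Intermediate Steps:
x = 274 (x = -2*(-137) = 274)
-174*x*90 = -174*274*90 = -47676*90 = -4290840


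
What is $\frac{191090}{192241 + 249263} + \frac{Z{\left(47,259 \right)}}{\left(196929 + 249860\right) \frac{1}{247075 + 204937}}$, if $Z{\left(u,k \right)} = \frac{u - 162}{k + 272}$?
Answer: $\frac{177659936665}{831306336336} \approx 0.21371$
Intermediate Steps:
$Z{\left(u,k \right)} = \frac{-162 + u}{272 + k}$
$\frac{191090}{192241 + 249263} + \frac{Z{\left(47,259 \right)}}{\left(196929 + 249860\right) \frac{1}{247075 + 204937}} = \frac{191090}{192241 + 249263} + \frac{\frac{1}{272 + 259} \left(-162 + 47\right)}{\left(196929 + 249860\right) \frac{1}{247075 + 204937}} = \frac{191090}{441504} + \frac{\frac{1}{531} \left(-115\right)}{446789 \cdot \frac{1}{452012}} = 191090 \cdot \frac{1}{441504} + \frac{\frac{1}{531} \left(-115\right)}{446789 \cdot \frac{1}{452012}} = \frac{95545}{220752} - \frac{115}{531 \cdot \frac{446789}{452012}} = \frac{95545}{220752} - \frac{51981380}{237244959} = \frac{177659936665}{831306336336}$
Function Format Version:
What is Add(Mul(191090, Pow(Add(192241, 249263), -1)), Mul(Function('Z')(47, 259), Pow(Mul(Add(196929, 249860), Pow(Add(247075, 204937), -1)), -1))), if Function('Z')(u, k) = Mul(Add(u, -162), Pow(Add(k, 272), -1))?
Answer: Rational(177659936665, 831306336336) ≈ 0.21371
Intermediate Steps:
Function('Z')(u, k) = Mul(Pow(Add(272, k), -1), Add(-162, u)) (Function('Z')(u, k) = Mul(Add(-162, u), Pow(Add(272, k), -1)) = Mul(Pow(Add(272, k), -1), Add(-162, u)))
Add(Mul(191090, Pow(Add(192241, 249263), -1)), Mul(Function('Z')(47, 259), Pow(Mul(Add(196929, 249860), Pow(Add(247075, 204937), -1)), -1))) = Add(Mul(191090, Pow(Add(192241, 249263), -1)), Mul(Mul(Pow(Add(272, 259), -1), Add(-162, 47)), Pow(Mul(Add(196929, 249860), Pow(Add(247075, 204937), -1)), -1))) = Add(Mul(191090, Pow(441504, -1)), Mul(Mul(Pow(531, -1), -115), Pow(Mul(446789, Pow(452012, -1)), -1))) = Add(Mul(191090, Rational(1, 441504)), Mul(Mul(Rational(1, 531), -115), Pow(Mul(446789, Rational(1, 452012)), -1))) = Add(Rational(95545, 220752), Mul(Rational(-115, 531), Pow(Rational(446789, 452012), -1))) = Add(Rational(95545, 220752), Mul(Rational(-115, 531), Rational(452012, 446789))) = Add(Rational(95545, 220752), Rational(-51981380, 237244959)) = Rational(177659936665, 831306336336)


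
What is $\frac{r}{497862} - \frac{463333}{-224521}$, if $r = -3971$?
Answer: $\frac{229784321155}{111780474102} \approx 2.0557$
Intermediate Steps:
$\frac{r}{497862} - \frac{463333}{-224521} = - \frac{3971}{497862} - \frac{463333}{-224521} = \left(-3971\right) \frac{1}{497862} - - \frac{463333}{224521} = - \frac{3971}{497862} + \frac{463333}{224521} = \frac{229784321155}{111780474102}$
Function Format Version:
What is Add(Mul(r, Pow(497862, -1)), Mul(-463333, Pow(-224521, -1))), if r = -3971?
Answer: Rational(229784321155, 111780474102) ≈ 2.0557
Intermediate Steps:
Add(Mul(r, Pow(497862, -1)), Mul(-463333, Pow(-224521, -1))) = Add(Mul(-3971, Pow(497862, -1)), Mul(-463333, Pow(-224521, -1))) = Add(Mul(-3971, Rational(1, 497862)), Mul(-463333, Rational(-1, 224521))) = Add(Rational(-3971, 497862), Rational(463333, 224521)) = Rational(229784321155, 111780474102)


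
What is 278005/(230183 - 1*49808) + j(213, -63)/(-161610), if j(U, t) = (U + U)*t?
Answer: 25522714/14948925 ≈ 1.7073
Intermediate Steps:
j(U, t) = 2*U*t (j(U, t) = (2*U)*t = 2*U*t)
278005/(230183 - 1*49808) + j(213, -63)/(-161610) = 278005/(230183 - 1*49808) + (2*213*(-63))/(-161610) = 278005/(230183 - 49808) - 26838*(-1/161610) = 278005/180375 + 4473/26935 = 278005*(1/180375) + 4473/26935 = 4277/2775 + 4473/26935 = 25522714/14948925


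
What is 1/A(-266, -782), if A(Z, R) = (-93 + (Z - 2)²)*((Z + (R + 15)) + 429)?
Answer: -1/43325524 ≈ -2.3081e-8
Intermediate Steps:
A(Z, R) = (-93 + (-2 + Z)²)*(444 + R + Z) (A(Z, R) = (-93 + (-2 + Z)²)*((Z + (15 + R)) + 429) = (-93 + (-2 + Z)²)*((15 + R + Z) + 429) = (-93 + (-2 + Z)²)*(444 + R + Z))
1/A(-266, -782) = 1/(-39516 + (-266)³ - 1865*(-266) - 89*(-782) + 440*(-266)² - 782*(-266)² - 4*(-782)*(-266)) = 1/(-39516 - 18821096 + 496090 + 69598 + 440*70756 - 782*70756 - 832048) = 1/(-39516 - 18821096 + 496090 + 69598 + 31132640 - 55331192 - 832048) = 1/(-43325524) = -1/43325524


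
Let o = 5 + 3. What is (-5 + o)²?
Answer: 9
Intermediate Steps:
o = 8
(-5 + o)² = (-5 + 8)² = 3² = 9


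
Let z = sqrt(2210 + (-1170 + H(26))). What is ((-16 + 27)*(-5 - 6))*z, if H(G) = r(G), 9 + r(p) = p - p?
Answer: -121*sqrt(1031) ≈ -3885.2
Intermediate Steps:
r(p) = -9 (r(p) = -9 + (p - p) = -9 + 0 = -9)
H(G) = -9
z = sqrt(1031) (z = sqrt(2210 + (-1170 - 9)) = sqrt(2210 - 1179) = sqrt(1031) ≈ 32.109)
((-16 + 27)*(-5 - 6))*z = ((-16 + 27)*(-5 - 6))*sqrt(1031) = (11*(-11))*sqrt(1031) = -121*sqrt(1031)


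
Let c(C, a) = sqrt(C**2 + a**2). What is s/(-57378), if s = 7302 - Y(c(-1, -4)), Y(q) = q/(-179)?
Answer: -1217/9563 - sqrt(17)/10270662 ≈ -0.12726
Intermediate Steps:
Y(q) = -q/179 (Y(q) = q*(-1/179) = -q/179)
s = 7302 + sqrt(17)/179 (s = 7302 - (-1)*sqrt((-1)**2 + (-4)**2)/179 = 7302 - (-1)*sqrt(1 + 16)/179 = 7302 - (-1)*sqrt(17)/179 = 7302 + sqrt(17)/179 ≈ 7302.0)
s/(-57378) = (7302 + sqrt(17)/179)/(-57378) = (7302 + sqrt(17)/179)*(-1/57378) = -1217/9563 - sqrt(17)/10270662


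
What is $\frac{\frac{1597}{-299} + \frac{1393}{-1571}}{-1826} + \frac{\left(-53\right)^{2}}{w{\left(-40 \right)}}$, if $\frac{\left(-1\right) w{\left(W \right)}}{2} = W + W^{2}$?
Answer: $- \frac{92316258781}{102927018480} \approx -0.89691$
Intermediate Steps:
$w{\left(W \right)} = - 2 W - 2 W^{2}$ ($w{\left(W \right)} = - 2 \left(W + W^{2}\right) = - 2 W - 2 W^{2}$)
$\frac{\frac{1597}{-299} + \frac{1393}{-1571}}{-1826} + \frac{\left(-53\right)^{2}}{w{\left(-40 \right)}} = \frac{\frac{1597}{-299} + \frac{1393}{-1571}}{-1826} + \frac{\left(-53\right)^{2}}{\left(-2\right) \left(-40\right) \left(1 - 40\right)} = \left(1597 \left(- \frac{1}{299}\right) + 1393 \left(- \frac{1}{1571}\right)\right) \left(- \frac{1}{1826}\right) + \frac{2809}{\left(-2\right) \left(-40\right) \left(-39\right)} = \left(- \frac{1597}{299} - \frac{1393}{1571}\right) \left(- \frac{1}{1826}\right) + \frac{2809}{-3120} = \left(- \frac{2925394}{469729}\right) \left(- \frac{1}{1826}\right) + 2809 \left(- \frac{1}{3120}\right) = \frac{1462697}{428862577} - \frac{2809}{3120} = - \frac{92316258781}{102927018480}$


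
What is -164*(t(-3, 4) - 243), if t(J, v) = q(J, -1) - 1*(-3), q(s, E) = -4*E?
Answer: 38704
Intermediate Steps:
t(J, v) = 7 (t(J, v) = -4*(-1) - 1*(-3) = 4 + 3 = 7)
-164*(t(-3, 4) - 243) = -164*(7 - 243) = -164*(-236) = 38704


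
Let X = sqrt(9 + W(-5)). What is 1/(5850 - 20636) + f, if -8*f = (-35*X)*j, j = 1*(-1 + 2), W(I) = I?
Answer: 258753/29572 ≈ 8.7499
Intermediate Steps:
j = 1 (j = 1*1 = 1)
X = 2 (X = sqrt(9 - 5) = sqrt(4) = 2)
f = 35/4 (f = -(-35*2)/8 = -(-35)/4 = -1/8*(-70) = 35/4 ≈ 8.7500)
1/(5850 - 20636) + f = 1/(5850 - 20636) + 35/4 = 1/(-14786) + 35/4 = -1/14786 + 35/4 = 258753/29572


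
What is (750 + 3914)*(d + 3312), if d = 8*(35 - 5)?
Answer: 16566528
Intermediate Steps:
d = 240 (d = 8*30 = 240)
(750 + 3914)*(d + 3312) = (750 + 3914)*(240 + 3312) = 4664*3552 = 16566528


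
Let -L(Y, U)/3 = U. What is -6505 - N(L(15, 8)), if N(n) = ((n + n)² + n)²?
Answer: -5204905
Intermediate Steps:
L(Y, U) = -3*U
N(n) = (n + 4*n²)² (N(n) = ((2*n)² + n)² = (4*n² + n)² = (n + 4*n²)²)
-6505 - N(L(15, 8)) = -6505 - (-3*8)²*(1 + 4*(-3*8))² = -6505 - (-24)²*(1 + 4*(-24))² = -6505 - 576*(1 - 96)² = -6505 - 576*(-95)² = -6505 - 576*9025 = -6505 - 1*5198400 = -6505 - 5198400 = -5204905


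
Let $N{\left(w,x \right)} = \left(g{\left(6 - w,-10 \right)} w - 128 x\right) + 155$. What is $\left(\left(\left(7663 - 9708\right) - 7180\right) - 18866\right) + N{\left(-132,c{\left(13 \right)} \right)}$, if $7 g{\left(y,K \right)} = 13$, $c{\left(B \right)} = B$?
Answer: $- \frac{208916}{7} \approx -29845.0$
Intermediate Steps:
$g{\left(y,K \right)} = \frac{13}{7}$ ($g{\left(y,K \right)} = \frac{1}{7} \cdot 13 = \frac{13}{7}$)
$N{\left(w,x \right)} = 155 - 128 x + \frac{13 w}{7}$ ($N{\left(w,x \right)} = \left(\frac{13 w}{7} - 128 x\right) + 155 = \left(- 128 x + \frac{13 w}{7}\right) + 155 = 155 - 128 x + \frac{13 w}{7}$)
$\left(\left(\left(7663 - 9708\right) - 7180\right) - 18866\right) + N{\left(-132,c{\left(13 \right)} \right)} = \left(\left(\left(7663 - 9708\right) - 7180\right) - 18866\right) + \left(155 - 1664 + \frac{13}{7} \left(-132\right)\right) = \left(\left(-2045 - 7180\right) - 18866\right) - \frac{12279}{7} = \left(-9225 - 18866\right) - \frac{12279}{7} = -28091 - \frac{12279}{7} = - \frac{208916}{7}$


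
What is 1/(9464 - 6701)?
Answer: 1/2763 ≈ 0.00036193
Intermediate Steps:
1/(9464 - 6701) = 1/2763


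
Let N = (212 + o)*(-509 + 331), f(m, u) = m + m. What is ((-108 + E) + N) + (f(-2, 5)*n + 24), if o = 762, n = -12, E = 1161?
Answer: -172247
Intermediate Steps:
f(m, u) = 2*m
N = -173372 (N = (212 + 762)*(-509 + 331) = 974*(-178) = -173372)
((-108 + E) + N) + (f(-2, 5)*n + 24) = ((-108 + 1161) - 173372) + ((2*(-2))*(-12) + 24) = (1053 - 173372) + (-4*(-12) + 24) = -172319 + (48 + 24) = -172319 + 72 = -172247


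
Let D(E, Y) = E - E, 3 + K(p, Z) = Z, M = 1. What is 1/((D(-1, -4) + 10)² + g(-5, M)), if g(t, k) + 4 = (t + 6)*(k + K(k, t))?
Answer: 1/89 ≈ 0.011236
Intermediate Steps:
K(p, Z) = -3 + Z
D(E, Y) = 0
g(t, k) = -4 + (6 + t)*(-3 + k + t) (g(t, k) = -4 + (t + 6)*(k + (-3 + t)) = -4 + (6 + t)*(-3 + k + t))
1/((D(-1, -4) + 10)² + g(-5, M)) = 1/((0 + 10)² + (-22 + (-5)² + 3*(-5) + 6*1 + 1*(-5))) = 1/(10² + (-22 + 25 - 15 + 6 - 5)) = 1/(100 - 11) = 1/89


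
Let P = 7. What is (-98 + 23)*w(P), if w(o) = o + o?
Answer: -1050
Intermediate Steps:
w(o) = 2*o
(-98 + 23)*w(P) = (-98 + 23)*(2*7) = -75*14 = -1050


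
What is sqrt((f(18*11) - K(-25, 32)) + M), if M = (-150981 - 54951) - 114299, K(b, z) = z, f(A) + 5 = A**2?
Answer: 14*I*sqrt(1434) ≈ 530.15*I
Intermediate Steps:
f(A) = -5 + A**2
M = -320231 (M = -205932 - 114299 = -320231)
sqrt((f(18*11) - K(-25, 32)) + M) = sqrt(((-5 + (18*11)**2) - 1*32) - 320231) = sqrt(((-5 + 198**2) - 32) - 320231) = sqrt(((-5 + 39204) - 32) - 320231) = sqrt((39199 - 32) - 320231) = sqrt(39167 - 320231) = sqrt(-281064) = 14*I*sqrt(1434)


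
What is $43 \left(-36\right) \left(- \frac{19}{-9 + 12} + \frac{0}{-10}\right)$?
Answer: $9804$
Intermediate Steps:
$43 \left(-36\right) \left(- \frac{19}{-9 + 12} + \frac{0}{-10}\right) = - 1548 \left(- \frac{19}{3} + 0 \left(- \frac{1}{10}\right)\right) = - 1548 \left(\left(-19\right) \frac{1}{3} + 0\right) = - 1548 \left(- \frac{19}{3} + 0\right) = \left(-1548\right) \left(- \frac{19}{3}\right) = 9804$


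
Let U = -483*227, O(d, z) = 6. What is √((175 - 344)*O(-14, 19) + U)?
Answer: 3*I*√12295 ≈ 332.65*I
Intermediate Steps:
U = -109641
√((175 - 344)*O(-14, 19) + U) = √((175 - 344)*6 - 109641) = √(-169*6 - 109641) = √(-1014 - 109641) = √(-110655) = 3*I*√12295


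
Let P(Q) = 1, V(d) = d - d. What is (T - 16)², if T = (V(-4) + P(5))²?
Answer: 225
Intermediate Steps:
V(d) = 0
T = 1 (T = (0 + 1)² = 1² = 1)
(T - 16)² = (1 - 16)² = (-15)² = 225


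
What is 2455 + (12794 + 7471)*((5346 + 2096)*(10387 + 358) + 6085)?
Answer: 1620599651830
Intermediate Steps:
2455 + (12794 + 7471)*((5346 + 2096)*(10387 + 358) + 6085) = 2455 + 20265*(7442*10745 + 6085) = 2455 + 20265*(79964290 + 6085) = 2455 + 20265*79970375 = 2455 + 1620599649375 = 1620599651830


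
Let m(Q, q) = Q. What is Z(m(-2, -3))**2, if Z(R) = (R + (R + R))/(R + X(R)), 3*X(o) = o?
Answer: 81/16 ≈ 5.0625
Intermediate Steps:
X(o) = o/3
Z(R) = 9/4 (Z(R) = (R + (R + R))/(R + R/3) = (R + 2*R)/((4*R/3)) = (3*R)*(3/(4*R)) = 9/4)
Z(m(-2, -3))**2 = (9/4)**2 = 81/16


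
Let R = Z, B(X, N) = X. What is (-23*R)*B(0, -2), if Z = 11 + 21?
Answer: 0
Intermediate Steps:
Z = 32
R = 32
(-23*R)*B(0, -2) = -23*32*0 = -736*0 = 0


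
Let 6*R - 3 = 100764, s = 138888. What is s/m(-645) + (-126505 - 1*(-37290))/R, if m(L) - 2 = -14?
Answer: -388937516/33589 ≈ -11579.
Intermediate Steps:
m(L) = -12 (m(L) = 2 - 14 = -12)
R = 33589/2 (R = ½ + (⅙)*100764 = ½ + 16794 = 33589/2 ≈ 16795.)
s/m(-645) + (-126505 - 1*(-37290))/R = 138888/(-12) + (-126505 - 1*(-37290))/(33589/2) = 138888*(-1/12) + (-126505 + 37290)*(2/33589) = -11574 - 89215*2/33589 = -11574 - 178430/33589 = -388937516/33589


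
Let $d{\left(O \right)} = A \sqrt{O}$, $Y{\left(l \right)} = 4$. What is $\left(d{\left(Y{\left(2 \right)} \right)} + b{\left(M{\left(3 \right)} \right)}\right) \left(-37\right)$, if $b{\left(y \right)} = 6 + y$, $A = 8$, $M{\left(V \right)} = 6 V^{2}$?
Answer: $-2812$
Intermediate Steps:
$d{\left(O \right)} = 8 \sqrt{O}$
$\left(d{\left(Y{\left(2 \right)} \right)} + b{\left(M{\left(3 \right)} \right)}\right) \left(-37\right) = \left(8 \sqrt{4} + \left(6 + 6 \cdot 3^{2}\right)\right) \left(-37\right) = \left(8 \cdot 2 + \left(6 + 6 \cdot 9\right)\right) \left(-37\right) = \left(16 + \left(6 + 54\right)\right) \left(-37\right) = \left(16 + 60\right) \left(-37\right) = 76 \left(-37\right) = -2812$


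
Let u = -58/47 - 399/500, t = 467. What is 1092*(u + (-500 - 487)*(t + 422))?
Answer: -5629248603069/5875 ≈ -9.5817e+8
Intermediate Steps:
u = -47753/23500 (u = -58*1/47 - 399*1/500 = -58/47 - 399/500 = -47753/23500 ≈ -2.0320)
1092*(u + (-500 - 487)*(t + 422)) = 1092*(-47753/23500 + (-500 - 487)*(467 + 422)) = 1092*(-47753/23500 - 987*889) = 1092*(-47753/23500 - 877443) = 1092*(-20619958253/23500) = -5629248603069/5875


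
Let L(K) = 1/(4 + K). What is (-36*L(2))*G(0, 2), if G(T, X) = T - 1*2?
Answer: 12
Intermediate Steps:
G(T, X) = -2 + T (G(T, X) = T - 2 = -2 + T)
(-36*L(2))*G(0, 2) = (-36/(4 + 2))*(-2 + 0) = -36/6*(-2) = -36*1/6*(-2) = -6*(-2) = 12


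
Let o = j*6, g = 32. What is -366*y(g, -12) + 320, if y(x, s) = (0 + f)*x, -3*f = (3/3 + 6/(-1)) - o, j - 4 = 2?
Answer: -159744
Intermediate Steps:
j = 6 (j = 4 + 2 = 6)
o = 36 (o = 6*6 = 36)
f = 41/3 (f = -((3/3 + 6/(-1)) - 1*36)/3 = -((3*(⅓) + 6*(-1)) - 36)/3 = -((1 - 6) - 36)/3 = -(-5 - 36)/3 = -⅓*(-41) = 41/3 ≈ 13.667)
y(x, s) = 41*x/3 (y(x, s) = (0 + 41/3)*x = 41*x/3)
-366*y(g, -12) + 320 = -5002*32 + 320 = -366*1312/3 + 320 = -160064 + 320 = -159744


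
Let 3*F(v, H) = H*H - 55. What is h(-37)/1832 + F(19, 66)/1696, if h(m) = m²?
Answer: 1855613/1165152 ≈ 1.5926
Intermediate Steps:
F(v, H) = -55/3 + H²/3 (F(v, H) = (H*H - 55)/3 = (H² - 55)/3 = (-55 + H²)/3 = -55/3 + H²/3)
h(-37)/1832 + F(19, 66)/1696 = (-37)²/1832 + (-55/3 + (⅓)*66²)/1696 = 1369*(1/1832) + (-55/3 + (⅓)*4356)*(1/1696) = 1369/1832 + (-55/3 + 1452)*(1/1696) = 1369/1832 + (4301/3)*(1/1696) = 1369/1832 + 4301/5088 = 1855613/1165152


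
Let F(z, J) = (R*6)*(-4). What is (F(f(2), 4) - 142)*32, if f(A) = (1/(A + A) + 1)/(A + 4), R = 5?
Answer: -8384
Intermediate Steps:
f(A) = (1 + 1/(2*A))/(4 + A) (f(A) = (1/(2*A) + 1)/(4 + A) = (1 + 1/(2*A))/(4 + A))
F(z, J) = -120 (F(z, J) = (5*6)*(-4) = 30*(-4) = -120)
(F(f(2), 4) - 142)*32 = (-120 - 142)*32 = -262*32 = -8384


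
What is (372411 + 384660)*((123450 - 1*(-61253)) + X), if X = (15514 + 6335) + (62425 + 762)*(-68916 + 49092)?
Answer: -948165211042056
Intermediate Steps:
X = -1252597239 (X = 21849 + 63187*(-19824) = 21849 - 1252619088 = -1252597239)
(372411 + 384660)*((123450 - 1*(-61253)) + X) = (372411 + 384660)*((123450 - 1*(-61253)) - 1252597239) = 757071*((123450 + 61253) - 1252597239) = 757071*(184703 - 1252597239) = 757071*(-1252412536) = -948165211042056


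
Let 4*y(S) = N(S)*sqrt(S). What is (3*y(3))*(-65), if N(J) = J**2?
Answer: -1755*sqrt(3)/4 ≈ -759.94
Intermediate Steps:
y(S) = S**(5/2)/4 (y(S) = (S**2*sqrt(S))/4 = S**(5/2)/4)
(3*y(3))*(-65) = (3*(3**(5/2)/4))*(-65) = (3*((9*sqrt(3))/4))*(-65) = (3*(9*sqrt(3)/4))*(-65) = (27*sqrt(3)/4)*(-65) = -1755*sqrt(3)/4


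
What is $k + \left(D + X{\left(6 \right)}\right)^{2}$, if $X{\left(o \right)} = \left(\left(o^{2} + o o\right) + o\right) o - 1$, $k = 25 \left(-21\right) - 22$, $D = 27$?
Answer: $243489$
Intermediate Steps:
$k = -547$ ($k = -525 - 22 = -547$)
$X{\left(o \right)} = -1 + o \left(o + 2 o^{2}\right)$ ($X{\left(o \right)} = \left(\left(o^{2} + o^{2}\right) + o\right) o - 1 = \left(2 o^{2} + o\right) o - 1 = \left(o + 2 o^{2}\right) o - 1 = o \left(o + 2 o^{2}\right) - 1 = -1 + o \left(o + 2 o^{2}\right)$)
$k + \left(D + X{\left(6 \right)}\right)^{2} = -547 + \left(27 + \left(-1 + 6^{2} + 2 \cdot 6^{3}\right)\right)^{2} = -547 + \left(27 + \left(-1 + 36 + 2 \cdot 216\right)\right)^{2} = -547 + \left(27 + \left(-1 + 36 + 432\right)\right)^{2} = -547 + \left(27 + 467\right)^{2} = -547 + 494^{2} = -547 + 244036 = 243489$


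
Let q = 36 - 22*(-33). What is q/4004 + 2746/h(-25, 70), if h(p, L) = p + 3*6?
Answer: -784975/2002 ≈ -392.10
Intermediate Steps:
h(p, L) = 18 + p (h(p, L) = p + 18 = 18 + p)
q = 762 (q = 36 + 726 = 762)
q/4004 + 2746/h(-25, 70) = 762/4004 + 2746/(18 - 25) = 762*(1/4004) + 2746/(-7) = 381/2002 + 2746*(-1/7) = 381/2002 - 2746/7 = -784975/2002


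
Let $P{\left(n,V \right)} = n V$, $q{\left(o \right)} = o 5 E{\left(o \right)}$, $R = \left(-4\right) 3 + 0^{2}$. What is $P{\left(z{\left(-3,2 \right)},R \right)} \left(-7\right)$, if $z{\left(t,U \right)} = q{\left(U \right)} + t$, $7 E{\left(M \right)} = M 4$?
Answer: $708$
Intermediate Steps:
$E{\left(M \right)} = \frac{4 M}{7}$ ($E{\left(M \right)} = \frac{M 4}{7} = \frac{4 M}{7}$)
$R = -12$ ($R = -12 + 0 = -12$)
$q{\left(o \right)} = \frac{20 o^{2}}{7}$ ($q{\left(o \right)} = o 5 \frac{4 o}{7} = 5 o \frac{4 o}{7} = \frac{20 o^{2}}{7}$)
$z{\left(t,U \right)} = t + \frac{20 U^{2}}{7}$ ($z{\left(t,U \right)} = \frac{20 U^{2}}{7} + t = t + \frac{20 U^{2}}{7}$)
$P{\left(n,V \right)} = V n$
$P{\left(z{\left(-3,2 \right)},R \right)} \left(-7\right) = - 12 \left(-3 + \frac{20 \cdot 2^{2}}{7}\right) \left(-7\right) = - 12 \left(-3 + \frac{20}{7} \cdot 4\right) \left(-7\right) = - 12 \left(-3 + \frac{80}{7}\right) \left(-7\right) = \left(-12\right) \frac{59}{7} \left(-7\right) = \left(- \frac{708}{7}\right) \left(-7\right) = 708$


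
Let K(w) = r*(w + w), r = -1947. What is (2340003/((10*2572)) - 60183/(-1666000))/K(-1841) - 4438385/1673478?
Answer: -5680771855200733536853/2141926000381859076000 ≈ -2.6522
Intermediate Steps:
K(w) = -3894*w (K(w) = -1947*(w + w) = -3894*w)
(2340003/((10*2572)) - 60183/(-1666000))/K(-1841) - 4438385/1673478 = (2340003/((10*2572)) - 60183/(-1666000))/((-3894*(-1841))) - 4438385/1673478 = (2340003/25720 - 60183*(-1/1666000))/7168854 - 4438385*1/1673478 = (2340003*(1/25720) + 60183/1666000)*(1/7168854) - 4438385/1673478 = (2340003/25720 + 60183/1666000)*(1/7168854) - 4438385/1673478 = (97499822619/1071238000)*(1/7168854) - 4438385/1673478 = 32499940873/2559849607084000 - 4438385/1673478 = -5680771855200733536853/2141926000381859076000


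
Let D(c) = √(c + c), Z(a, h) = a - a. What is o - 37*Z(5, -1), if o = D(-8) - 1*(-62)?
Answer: 62 + 4*I ≈ 62.0 + 4.0*I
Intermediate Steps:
Z(a, h) = 0
D(c) = √2*√c (D(c) = √(2*c) = √2*√c)
o = 62 + 4*I (o = √2*√(-8) - 1*(-62) = √2*(2*I*√2) + 62 = 4*I + 62 = 62 + 4*I ≈ 62.0 + 4.0*I)
o - 37*Z(5, -1) = (62 + 4*I) - 37*0 = (62 + 4*I) + 0 = 62 + 4*I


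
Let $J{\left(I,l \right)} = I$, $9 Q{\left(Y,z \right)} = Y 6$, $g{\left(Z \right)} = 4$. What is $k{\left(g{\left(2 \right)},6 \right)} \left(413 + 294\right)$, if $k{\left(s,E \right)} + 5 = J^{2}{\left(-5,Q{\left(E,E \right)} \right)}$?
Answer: $14140$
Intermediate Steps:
$Q{\left(Y,z \right)} = \frac{2 Y}{3}$ ($Q{\left(Y,z \right)} = \frac{Y 6}{9} = \frac{6 Y}{9} = \frac{2 Y}{3}$)
$k{\left(s,E \right)} = 20$ ($k{\left(s,E \right)} = -5 + \left(-5\right)^{2} = -5 + 25 = 20$)
$k{\left(g{\left(2 \right)},6 \right)} \left(413 + 294\right) = 20 \left(413 + 294\right) = 20 \cdot 707 = 14140$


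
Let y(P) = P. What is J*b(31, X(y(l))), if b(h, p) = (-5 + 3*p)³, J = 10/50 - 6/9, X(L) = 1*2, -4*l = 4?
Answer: -7/15 ≈ -0.46667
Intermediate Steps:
l = -1 (l = -¼*4 = -1)
X(L) = 2
J = -7/15 (J = 10*(1/50) - 6*⅑ = ⅕ - ⅔ = -7/15 ≈ -0.46667)
J*b(31, X(y(l))) = -7*(-5 + 3*2)³/15 = -7*(-5 + 6)³/15 = -7/15*1³ = -7/15*1 = -7/15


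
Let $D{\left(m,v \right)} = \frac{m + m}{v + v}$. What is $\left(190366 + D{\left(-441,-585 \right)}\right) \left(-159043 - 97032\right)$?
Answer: $- \frac{633726164385}{13} \approx -4.8748 \cdot 10^{10}$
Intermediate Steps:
$D{\left(m,v \right)} = \frac{m}{v}$ ($D{\left(m,v \right)} = \frac{2 m}{2 v} = 2 m \frac{1}{2 v} = \frac{m}{v}$)
$\left(190366 + D{\left(-441,-585 \right)}\right) \left(-159043 - 97032\right) = \left(190366 - \frac{441}{-585}\right) \left(-159043 - 97032\right) = \left(190366 - - \frac{49}{65}\right) \left(-256075\right) = \left(190366 + \frac{49}{65}\right) \left(-256075\right) = \frac{12373839}{65} \left(-256075\right) = - \frac{633726164385}{13}$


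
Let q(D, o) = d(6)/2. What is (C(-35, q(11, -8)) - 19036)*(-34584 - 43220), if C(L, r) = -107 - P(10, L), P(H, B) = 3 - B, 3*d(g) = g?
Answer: 1492358524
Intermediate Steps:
d(g) = g/3
q(D, o) = 1 (q(D, o) = ((⅓)*6)/2 = 2*(½) = 1)
C(L, r) = -110 + L (C(L, r) = -107 - (3 - L) = -107 + (-3 + L) = -110 + L)
(C(-35, q(11, -8)) - 19036)*(-34584 - 43220) = ((-110 - 35) - 19036)*(-34584 - 43220) = (-145 - 19036)*(-77804) = -19181*(-77804) = 1492358524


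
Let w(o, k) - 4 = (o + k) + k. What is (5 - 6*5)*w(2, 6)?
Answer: -450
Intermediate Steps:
w(o, k) = 4 + o + 2*k (w(o, k) = 4 + ((o + k) + k) = 4 + ((k + o) + k) = 4 + (o + 2*k) = 4 + o + 2*k)
(5 - 6*5)*w(2, 6) = (5 - 6*5)*(4 + 2 + 2*6) = (5 - 30)*(4 + 2 + 12) = -25*18 = -450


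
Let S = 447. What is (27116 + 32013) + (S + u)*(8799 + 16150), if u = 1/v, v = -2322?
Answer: 26032687955/2322 ≈ 1.1211e+7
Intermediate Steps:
u = -1/2322 (u = 1/(-2322) = -1/2322 ≈ -0.00043066)
(27116 + 32013) + (S + u)*(8799 + 16150) = (27116 + 32013) + (447 - 1/2322)*(8799 + 16150) = 59129 + (1037933/2322)*24949 = 59129 + 25895390417/2322 = 26032687955/2322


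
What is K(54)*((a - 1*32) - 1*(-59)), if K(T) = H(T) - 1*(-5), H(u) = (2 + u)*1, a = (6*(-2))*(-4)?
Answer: 4575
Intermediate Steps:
a = 48 (a = -12*(-4) = 48)
H(u) = 2 + u
K(T) = 7 + T (K(T) = (2 + T) - 1*(-5) = (2 + T) + 5 = 7 + T)
K(54)*((a - 1*32) - 1*(-59)) = (7 + 54)*((48 - 1*32) - 1*(-59)) = 61*((48 - 32) + 59) = 61*(16 + 59) = 61*75 = 4575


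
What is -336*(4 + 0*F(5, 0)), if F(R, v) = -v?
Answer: -1344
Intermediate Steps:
-336*(4 + 0*F(5, 0)) = -336*(4 + 0*(-1*0)) = -336*(4 + 0*0) = -336*(4 + 0) = -336*4 = -1344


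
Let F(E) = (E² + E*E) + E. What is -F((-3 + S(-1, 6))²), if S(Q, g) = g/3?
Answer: -3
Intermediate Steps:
S(Q, g) = g/3 (S(Q, g) = g*(⅓) = g/3)
F(E) = E + 2*E² (F(E) = (E² + E²) + E = 2*E² + E = E + 2*E²)
-F((-3 + S(-1, 6))²) = -(-3 + (⅓)*6)²*(1 + 2*(-3 + (⅓)*6)²) = -(-3 + 2)²*(1 + 2*(-3 + 2)²) = -(-1)²*(1 + 2*(-1)²) = -(1 + 2*1) = -(1 + 2) = -3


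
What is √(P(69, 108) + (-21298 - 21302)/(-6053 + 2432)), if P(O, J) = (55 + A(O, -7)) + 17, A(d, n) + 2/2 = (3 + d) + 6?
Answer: √46461/17 ≈ 12.679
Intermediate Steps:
A(d, n) = 8 + d (A(d, n) = -1 + ((3 + d) + 6) = -1 + (9 + d) = 8 + d)
P(O, J) = 80 + O (P(O, J) = (55 + (8 + O)) + 17 = (63 + O) + 17 = 80 + O)
√(P(69, 108) + (-21298 - 21302)/(-6053 + 2432)) = √((80 + 69) + (-21298 - 21302)/(-6053 + 2432)) = √(149 - 42600/(-3621)) = √(149 - 42600*(-1/3621)) = √(149 + 200/17) = √(2733/17) = √46461/17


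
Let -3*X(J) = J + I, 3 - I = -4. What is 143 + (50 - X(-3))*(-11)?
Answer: -1265/3 ≈ -421.67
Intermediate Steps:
I = 7 (I = 3 - 1*(-4) = 3 + 4 = 7)
X(J) = -7/3 - J/3 (X(J) = -(J + 7)/3 = -(7 + J)/3 = -7/3 - J/3)
143 + (50 - X(-3))*(-11) = 143 + (50 - (-7/3 - ⅓*(-3)))*(-11) = 143 + (50 - (-7/3 + 1))*(-11) = 143 + (50 - 1*(-4/3))*(-11) = 143 + (50 + 4/3)*(-11) = 143 + (154/3)*(-11) = 143 - 1694/3 = -1265/3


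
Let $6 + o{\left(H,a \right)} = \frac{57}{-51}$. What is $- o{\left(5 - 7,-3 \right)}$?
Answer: $\frac{121}{17} \approx 7.1176$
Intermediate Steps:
$o{\left(H,a \right)} = - \frac{121}{17}$ ($o{\left(H,a \right)} = -6 + \frac{57}{-51} = -6 + 57 \left(- \frac{1}{51}\right) = -6 - \frac{19}{17} = - \frac{121}{17}$)
$- o{\left(5 - 7,-3 \right)} = \left(-1\right) \left(- \frac{121}{17}\right) = \frac{121}{17}$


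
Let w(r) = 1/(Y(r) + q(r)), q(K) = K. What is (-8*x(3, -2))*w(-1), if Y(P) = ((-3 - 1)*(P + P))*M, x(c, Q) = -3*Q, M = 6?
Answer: -48/47 ≈ -1.0213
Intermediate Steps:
Y(P) = -48*P (Y(P) = ((-3 - 1)*(P + P))*6 = -8*P*6 = -48*P)
w(r) = -1/(47*r) (w(r) = 1/(-48*r + r) = 1/(-47*r) = -1/(47*r))
(-8*x(3, -2))*w(-1) = (-(-24)*(-2))*(-1/47/(-1)) = (-8*6)*(-1/47*(-1)) = -48*1/47 = -48/47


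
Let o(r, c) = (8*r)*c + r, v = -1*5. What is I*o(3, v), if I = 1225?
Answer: -143325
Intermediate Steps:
v = -5
o(r, c) = r + 8*c*r (o(r, c) = 8*c*r + r = r + 8*c*r)
I*o(3, v) = 1225*(3*(1 + 8*(-5))) = 1225*(3*(1 - 40)) = 1225*(3*(-39)) = 1225*(-117) = -143325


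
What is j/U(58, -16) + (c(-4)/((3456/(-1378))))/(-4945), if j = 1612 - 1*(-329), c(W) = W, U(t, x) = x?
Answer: -32394163/267030 ≈ -121.31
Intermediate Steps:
j = 1941 (j = 1612 + 329 = 1941)
j/U(58, -16) + (c(-4)/((3456/(-1378))))/(-4945) = 1941/(-16) - 4/(3456/(-1378))/(-4945) = 1941*(-1/16) - 4/(3456*(-1/1378))*(-1/4945) = -1941/16 - 4/(-1728/689)*(-1/4945) = -1941/16 - 4*(-689/1728)*(-1/4945) = -1941/16 + (689/432)*(-1/4945) = -1941/16 - 689/2136240 = -32394163/267030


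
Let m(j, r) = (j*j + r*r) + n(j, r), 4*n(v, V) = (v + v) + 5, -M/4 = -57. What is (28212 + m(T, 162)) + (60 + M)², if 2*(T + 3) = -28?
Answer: 550727/4 ≈ 1.3768e+5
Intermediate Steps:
M = 228 (M = -4*(-57) = 228)
T = -17 (T = -3 + (½)*(-28) = -3 - 14 = -17)
n(v, V) = 5/4 + v/2 (n(v, V) = ((v + v) + 5)/4 = (2*v + 5)/4 = (5 + 2*v)/4 = 5/4 + v/2)
m(j, r) = 5/4 + j² + r² + j/2 (m(j, r) = (j*j + r*r) + (5/4 + j/2) = (j² + r²) + (5/4 + j/2) = 5/4 + j² + r² + j/2)
(28212 + m(T, 162)) + (60 + M)² = (28212 + (5/4 + (-17)² + 162² + (½)*(-17))) + (60 + 228)² = (28212 + (5/4 + 289 + 26244 - 17/2)) + 288² = (28212 + 106103/4) + 82944 = 218951/4 + 82944 = 550727/4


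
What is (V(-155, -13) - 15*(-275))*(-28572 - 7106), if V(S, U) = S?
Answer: -141641660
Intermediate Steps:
(V(-155, -13) - 15*(-275))*(-28572 - 7106) = (-155 - 15*(-275))*(-28572 - 7106) = (-155 + 4125)*(-35678) = 3970*(-35678) = -141641660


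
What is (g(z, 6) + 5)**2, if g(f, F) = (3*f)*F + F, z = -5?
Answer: 6241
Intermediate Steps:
g(f, F) = F + 3*F*f (g(f, F) = 3*F*f + F = F + 3*F*f)
(g(z, 6) + 5)**2 = (6*(1 + 3*(-5)) + 5)**2 = (6*(1 - 15) + 5)**2 = (6*(-14) + 5)**2 = (-84 + 5)**2 = (-79)**2 = 6241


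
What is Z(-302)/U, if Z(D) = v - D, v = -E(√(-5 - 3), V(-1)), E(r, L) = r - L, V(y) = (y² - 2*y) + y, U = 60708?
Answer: 76/15177 - I*√2/30354 ≈ 0.0050076 - 4.6591e-5*I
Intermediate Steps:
V(y) = y² - y
v = 2 - 2*I*√2 (v = -(√(-5 - 3) - (-1)*(-1 - 1)) = -(√(-8) - (-1)*(-2)) = -(2*I*√2 - 1*2) = -(2*I*√2 - 2) = -(-2 + 2*I*√2) = 2 - 2*I*√2 ≈ 2.0 - 2.8284*I)
Z(D) = 2 - D - 2*I*√2 (Z(D) = (2 - 2*I*√2) - D = 2 - D - 2*I*√2)
Z(-302)/U = (2 - 1*(-302) - 2*I*√2)/60708 = (2 + 302 - 2*I*√2)*(1/60708) = (304 - 2*I*√2)*(1/60708) = 76/15177 - I*√2/30354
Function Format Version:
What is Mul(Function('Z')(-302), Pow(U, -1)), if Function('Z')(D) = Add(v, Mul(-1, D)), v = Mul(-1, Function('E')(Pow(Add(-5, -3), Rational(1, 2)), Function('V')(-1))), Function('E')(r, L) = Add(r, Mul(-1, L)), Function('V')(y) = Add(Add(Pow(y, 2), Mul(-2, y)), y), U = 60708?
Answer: Add(Rational(76, 15177), Mul(Rational(-1, 30354), I, Pow(2, Rational(1, 2)))) ≈ Add(0.0050076, Mul(-4.6591e-5, I))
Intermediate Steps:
Function('V')(y) = Add(Pow(y, 2), Mul(-1, y))
v = Add(2, Mul(-2, I, Pow(2, Rational(1, 2)))) (v = Mul(-1, Add(Pow(Add(-5, -3), Rational(1, 2)), Mul(-1, Mul(-1, Add(-1, -1))))) = Mul(-1, Add(Pow(-8, Rational(1, 2)), Mul(-1, Mul(-1, -2)))) = Mul(-1, Add(Mul(2, I, Pow(2, Rational(1, 2))), Mul(-1, 2))) = Mul(-1, Add(Mul(2, I, Pow(2, Rational(1, 2))), -2)) = Mul(-1, Add(-2, Mul(2, I, Pow(2, Rational(1, 2))))) = Add(2, Mul(-2, I, Pow(2, Rational(1, 2)))) ≈ Add(2.0000, Mul(-2.8284, I)))
Function('Z')(D) = Add(2, Mul(-1, D), Mul(-2, I, Pow(2, Rational(1, 2)))) (Function('Z')(D) = Add(Add(2, Mul(-2, I, Pow(2, Rational(1, 2)))), Mul(-1, D)) = Add(2, Mul(-1, D), Mul(-2, I, Pow(2, Rational(1, 2)))))
Mul(Function('Z')(-302), Pow(U, -1)) = Mul(Add(2, Mul(-1, -302), Mul(-2, I, Pow(2, Rational(1, 2)))), Pow(60708, -1)) = Mul(Add(2, 302, Mul(-2, I, Pow(2, Rational(1, 2)))), Rational(1, 60708)) = Mul(Add(304, Mul(-2, I, Pow(2, Rational(1, 2)))), Rational(1, 60708)) = Add(Rational(76, 15177), Mul(Rational(-1, 30354), I, Pow(2, Rational(1, 2))))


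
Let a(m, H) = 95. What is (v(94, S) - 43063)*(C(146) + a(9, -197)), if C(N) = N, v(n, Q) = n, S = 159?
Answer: -10355529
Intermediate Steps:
(v(94, S) - 43063)*(C(146) + a(9, -197)) = (94 - 43063)*(146 + 95) = -42969*241 = -10355529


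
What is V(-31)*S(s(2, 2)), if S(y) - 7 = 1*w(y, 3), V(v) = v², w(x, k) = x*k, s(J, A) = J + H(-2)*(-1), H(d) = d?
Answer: 18259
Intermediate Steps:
s(J, A) = 2 + J (s(J, A) = J - 2*(-1) = J + 2 = 2 + J)
w(x, k) = k*x
S(y) = 7 + 3*y (S(y) = 7 + 1*(3*y) = 7 + 3*y)
V(-31)*S(s(2, 2)) = (-31)²*(7 + 3*(2 + 2)) = 961*(7 + 3*4) = 961*(7 + 12) = 961*19 = 18259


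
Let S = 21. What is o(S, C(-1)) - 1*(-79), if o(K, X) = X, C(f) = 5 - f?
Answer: 85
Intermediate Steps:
o(S, C(-1)) - 1*(-79) = (5 - 1*(-1)) - 1*(-79) = (5 + 1) + 79 = 6 + 79 = 85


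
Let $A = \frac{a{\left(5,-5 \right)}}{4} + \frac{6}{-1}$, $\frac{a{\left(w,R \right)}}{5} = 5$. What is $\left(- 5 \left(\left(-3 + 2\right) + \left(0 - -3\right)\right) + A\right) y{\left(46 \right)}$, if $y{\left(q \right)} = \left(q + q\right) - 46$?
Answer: $- \frac{897}{2} \approx -448.5$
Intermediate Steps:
$a{\left(w,R \right)} = 25$ ($a{\left(w,R \right)} = 5 \cdot 5 = 25$)
$y{\left(q \right)} = -46 + 2 q$ ($y{\left(q \right)} = 2 q - 46 = -46 + 2 q$)
$A = \frac{1}{4}$ ($A = \frac{25}{4} + \frac{6}{-1} = 25 \cdot \frac{1}{4} + 6 \left(-1\right) = \frac{25}{4} - 6 = \frac{1}{4} \approx 0.25$)
$\left(- 5 \left(\left(-3 + 2\right) + \left(0 - -3\right)\right) + A\right) y{\left(46 \right)} = \left(- 5 \left(\left(-3 + 2\right) + \left(0 - -3\right)\right) + \frac{1}{4}\right) \left(-46 + 2 \cdot 46\right) = \left(- 5 \left(-1 + \left(0 + 3\right)\right) + \frac{1}{4}\right) \left(-46 + 92\right) = \left(- 5 \left(-1 + 3\right) + \frac{1}{4}\right) 46 = \left(\left(-5\right) 2 + \frac{1}{4}\right) 46 = \left(-10 + \frac{1}{4}\right) 46 = \left(- \frac{39}{4}\right) 46 = - \frac{897}{2}$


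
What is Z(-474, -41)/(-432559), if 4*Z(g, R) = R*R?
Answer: -1681/1730236 ≈ -0.00097154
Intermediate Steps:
Z(g, R) = R²/4 (Z(g, R) = (R*R)/4 = R²/4)
Z(-474, -41)/(-432559) = ((¼)*(-41)²)/(-432559) = ((¼)*1681)*(-1/432559) = (1681/4)*(-1/432559) = -1681/1730236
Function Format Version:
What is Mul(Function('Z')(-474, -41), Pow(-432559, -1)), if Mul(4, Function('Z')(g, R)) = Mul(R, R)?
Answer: Rational(-1681, 1730236) ≈ -0.00097154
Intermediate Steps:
Function('Z')(g, R) = Mul(Rational(1, 4), Pow(R, 2)) (Function('Z')(g, R) = Mul(Rational(1, 4), Mul(R, R)) = Mul(Rational(1, 4), Pow(R, 2)))
Mul(Function('Z')(-474, -41), Pow(-432559, -1)) = Mul(Mul(Rational(1, 4), Pow(-41, 2)), Pow(-432559, -1)) = Mul(Mul(Rational(1, 4), 1681), Rational(-1, 432559)) = Mul(Rational(1681, 4), Rational(-1, 432559)) = Rational(-1681, 1730236)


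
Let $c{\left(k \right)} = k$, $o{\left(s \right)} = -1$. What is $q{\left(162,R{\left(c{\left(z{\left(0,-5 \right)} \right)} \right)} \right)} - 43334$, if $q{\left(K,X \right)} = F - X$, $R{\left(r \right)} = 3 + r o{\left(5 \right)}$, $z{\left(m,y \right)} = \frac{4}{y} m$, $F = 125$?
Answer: $-43212$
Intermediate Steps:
$z{\left(m,y \right)} = \frac{4 m}{y}$
$R{\left(r \right)} = 3 - r$ ($R{\left(r \right)} = 3 + r \left(-1\right) = 3 - r$)
$q{\left(K,X \right)} = 125 - X$
$q{\left(162,R{\left(c{\left(z{\left(0,-5 \right)} \right)} \right)} \right)} - 43334 = \left(125 - \left(3 - 4 \cdot 0 \frac{1}{-5}\right)\right) - 43334 = \left(125 - \left(3 - 4 \cdot 0 \left(- \frac{1}{5}\right)\right)\right) - 43334 = \left(125 - \left(3 - 0\right)\right) - 43334 = \left(125 - \left(3 + 0\right)\right) - 43334 = \left(125 - 3\right) - 43334 = 122 - 43334 = -43212$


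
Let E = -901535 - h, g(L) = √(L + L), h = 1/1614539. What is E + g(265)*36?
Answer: -1455563417366/1614539 + 36*√530 ≈ -9.0071e+5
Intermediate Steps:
h = 1/1614539 ≈ 6.1937e-7
g(L) = √2*√L (g(L) = √(2*L) = √2*√L)
E = -1455563417366/1614539 (E = -901535 - 1*1/1614539 = -901535 - 1/1614539 = -1455563417366/1614539 ≈ -9.0154e+5)
E + g(265)*36 = -1455563417366/1614539 + (√2*√265)*36 = -1455563417366/1614539 + √530*36 = -1455563417366/1614539 + 36*√530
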